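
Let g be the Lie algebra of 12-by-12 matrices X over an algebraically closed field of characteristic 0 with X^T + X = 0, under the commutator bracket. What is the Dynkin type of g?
This is so(12) with 12 even, which has dimension 12(12-1)/2 = 66 and rank 12/2 = 6. In the classification of classical Lie algebras, the orthogonal algebra so(2n) in an even number of variables has type D_n; here n = 6, so the Dynkin diagram is a chain of 4 nodes with a fork of two nodes at one end (D_6). Hence the type is D_6.

type D_6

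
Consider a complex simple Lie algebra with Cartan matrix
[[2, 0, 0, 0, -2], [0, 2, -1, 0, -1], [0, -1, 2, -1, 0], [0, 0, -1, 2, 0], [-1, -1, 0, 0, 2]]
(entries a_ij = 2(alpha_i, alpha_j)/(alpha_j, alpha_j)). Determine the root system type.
The matrix has rank 5 with 2's on the diagonal. Reading the off-diagonal entries as Dynkin edges (a single edge where a_ij = a_ji = -1; a double or triple edge where a_ij * a_ji = 2 or 3), the diagram is a chain of 5 nodes with a double edge at one end; the terminal node there is the unique long simple root (C_5). One simple-root ordering that puts it in standard form is (alpha_4, alpha_3, alpha_2, alpha_5, alpha_1). So the algebra is type C_5, i.e. sp(10).

type C_5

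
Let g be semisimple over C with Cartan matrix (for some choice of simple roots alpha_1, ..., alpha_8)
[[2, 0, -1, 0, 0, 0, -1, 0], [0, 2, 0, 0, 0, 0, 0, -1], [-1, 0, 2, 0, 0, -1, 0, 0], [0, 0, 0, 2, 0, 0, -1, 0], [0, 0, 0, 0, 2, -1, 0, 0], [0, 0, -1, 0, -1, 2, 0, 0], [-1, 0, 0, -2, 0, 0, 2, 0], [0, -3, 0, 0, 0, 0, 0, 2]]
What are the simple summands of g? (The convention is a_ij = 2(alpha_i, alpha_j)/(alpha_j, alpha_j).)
The diagram associated to this matrix has two connected components: the simple roots {alpha_1, alpha_3, alpha_4, alpha_5, alpha_6, alpha_7} form a chain of 6 nodes with a double edge at one end; the terminal node there is the unique short simple root (B_6), and {alpha_2, alpha_8} form two nodes joined by a triple edge (G_2). A semisimple Lie algebra decomposes uniquely as the direct sum of simple ideals, one per connected component of its Dynkin diagram, so g ≅ B_6 ⊕ G_2 (dimension 78 + 14 = 92).

type B_6 + type G_2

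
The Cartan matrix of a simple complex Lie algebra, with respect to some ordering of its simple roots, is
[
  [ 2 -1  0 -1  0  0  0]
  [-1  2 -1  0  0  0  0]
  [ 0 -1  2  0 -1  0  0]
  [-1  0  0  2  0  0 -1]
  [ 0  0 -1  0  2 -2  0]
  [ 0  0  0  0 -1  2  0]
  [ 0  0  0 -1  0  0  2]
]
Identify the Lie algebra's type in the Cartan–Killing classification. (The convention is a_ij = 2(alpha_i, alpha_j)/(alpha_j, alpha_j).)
B_7

The matrix has rank 7 with 2's on the diagonal. Reading the off-diagonal entries as Dynkin edges (a single edge where a_ij = a_ji = -1; a double or triple edge where a_ij * a_ji = 2 or 3), the diagram is a chain of 7 nodes with a double edge at one end; the terminal node there is the unique short simple root (B_7). One simple-root ordering that puts it in standard form is (alpha_7, alpha_4, alpha_1, alpha_2, alpha_3, alpha_5, alpha_6). So the algebra is type B_7, i.e. so(15).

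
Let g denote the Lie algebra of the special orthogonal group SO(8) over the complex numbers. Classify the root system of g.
This is so(8) with 8 even, which has dimension 8(8-1)/2 = 28 and rank 8/2 = 4. In the classification of classical Lie algebras, the orthogonal algebra so(2n) in an even number of variables has type D_n; here n = 4, so the Dynkin diagram is a chain of 2 nodes with a fork of two nodes at one end (D_4). Hence the type is D_4.

D_4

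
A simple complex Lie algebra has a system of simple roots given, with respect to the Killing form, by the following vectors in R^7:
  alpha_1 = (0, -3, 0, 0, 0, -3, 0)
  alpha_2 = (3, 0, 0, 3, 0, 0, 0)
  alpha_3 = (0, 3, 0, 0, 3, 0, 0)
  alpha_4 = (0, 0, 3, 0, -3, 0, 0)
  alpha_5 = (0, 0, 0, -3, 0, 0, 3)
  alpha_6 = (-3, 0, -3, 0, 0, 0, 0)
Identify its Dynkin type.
type A_6

Compute the Cartan integers a_ij = 2(alpha_i, alpha_j)/(alpha_j, alpha_j); the resulting 6x6 Cartan matrix is
[[2, 0, -1, 0, 0, 0], [0, 2, 0, 0, -1, -1], [-1, 0, 2, -1, 0, 0], [0, 0, -1, 2, 0, -1], [0, -1, 0, 0, 2, 0], [0, -1, 0, -1, 0, 2]].
All simple roots have the same length, so the diagram is simply laced. The associated Dynkin diagram is a chain of 6 nodes with single edges (A_6), so the type is A_6 (the algebra sl(7)).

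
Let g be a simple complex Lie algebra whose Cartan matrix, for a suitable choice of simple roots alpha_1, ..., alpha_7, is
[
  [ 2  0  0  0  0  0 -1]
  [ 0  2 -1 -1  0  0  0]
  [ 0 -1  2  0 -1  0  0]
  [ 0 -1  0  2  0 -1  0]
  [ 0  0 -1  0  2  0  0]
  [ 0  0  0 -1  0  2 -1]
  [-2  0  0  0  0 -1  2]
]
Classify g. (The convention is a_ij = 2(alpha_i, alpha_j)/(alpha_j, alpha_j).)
The matrix has rank 7 with 2's on the diagonal. Reading the off-diagonal entries as Dynkin edges (a single edge where a_ij = a_ji = -1; a double or triple edge where a_ij * a_ji = 2 or 3), the diagram is a chain of 7 nodes with a double edge at one end; the terminal node there is the unique short simple root (B_7). One simple-root ordering that puts it in standard form is (alpha_5, alpha_3, alpha_2, alpha_4, alpha_6, alpha_7, alpha_1). So the algebra is type B_7, i.e. so(15).

B7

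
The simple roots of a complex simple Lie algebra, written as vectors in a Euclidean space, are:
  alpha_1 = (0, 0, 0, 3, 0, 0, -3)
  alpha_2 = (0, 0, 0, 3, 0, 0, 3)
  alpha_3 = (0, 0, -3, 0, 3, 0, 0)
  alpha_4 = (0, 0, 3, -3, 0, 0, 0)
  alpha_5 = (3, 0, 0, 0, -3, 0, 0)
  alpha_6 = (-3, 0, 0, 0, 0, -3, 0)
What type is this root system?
D_6 (so(12))

Compute the Cartan integers a_ij = 2(alpha_i, alpha_j)/(alpha_j, alpha_j); the resulting 6x6 Cartan matrix is
[[2, 0, 0, -1, 0, 0], [0, 2, 0, -1, 0, 0], [0, 0, 2, -1, -1, 0], [-1, -1, -1, 2, 0, 0], [0, 0, -1, 0, 2, -1], [0, 0, 0, 0, -1, 2]].
All simple roots have the same length, so the diagram is simply laced. The associated Dynkin diagram is a chain of 4 nodes with a fork of two nodes at one end (D_6), so the type is D_6 (the algebra so(12)).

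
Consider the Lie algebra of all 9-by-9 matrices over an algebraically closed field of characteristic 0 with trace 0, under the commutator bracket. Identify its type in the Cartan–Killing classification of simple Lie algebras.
A_8

This is sl(9), which has dimension 9^2 - 1 = 80 and rank 9 - 1 = 8 (a Cartan subalgebra is the diagonal traceless matrices). In the classification of classical Lie algebras, the special linear algebra sl(n+1) has type A_n; here n = 8, so the Dynkin diagram is a chain of 8 nodes with single edges (A_8). Hence the type is A_8.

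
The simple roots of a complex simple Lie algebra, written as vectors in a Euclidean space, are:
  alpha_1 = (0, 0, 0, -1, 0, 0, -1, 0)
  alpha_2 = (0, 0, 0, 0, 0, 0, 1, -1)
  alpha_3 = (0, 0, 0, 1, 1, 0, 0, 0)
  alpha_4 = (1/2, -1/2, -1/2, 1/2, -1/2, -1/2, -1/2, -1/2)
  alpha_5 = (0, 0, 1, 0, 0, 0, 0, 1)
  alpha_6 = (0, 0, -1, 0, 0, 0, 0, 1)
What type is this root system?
E_6

Compute the Cartan integers a_ij = 2(alpha_i, alpha_j)/(alpha_j, alpha_j); the resulting 6x6 Cartan matrix is
[[2, -1, -1, 0, 0, 0], [-1, 2, 0, 0, -1, -1], [-1, 0, 2, 0, 0, 0], [0, 0, 0, 2, -1, 0], [0, -1, 0, -1, 2, 0], [0, -1, 0, 0, 0, 2]].
All simple roots have the same length, so the diagram is simply laced. The associated Dynkin diagram is a chain of 5 nodes with one extra node attached to the third node from one end (E_6), so the type is E_6.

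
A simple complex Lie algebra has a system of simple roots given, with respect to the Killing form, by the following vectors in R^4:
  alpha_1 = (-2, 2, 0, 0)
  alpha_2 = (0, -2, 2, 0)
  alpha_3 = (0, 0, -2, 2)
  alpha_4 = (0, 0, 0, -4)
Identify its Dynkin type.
Compute the Cartan integers a_ij = 2(alpha_i, alpha_j)/(alpha_j, alpha_j); the resulting 4x4 Cartan matrix is
[[2, -1, 0, 0], [-1, 2, -1, 0], [0, -1, 2, -1], [0, 0, -2, 2]].
The roots have two lengths (squared-length ratio 2:1); the short ones are alpha_{1,2,3}. The associated Dynkin diagram is a chain of 4 nodes with a double edge at one end; the terminal node there is the unique long simple root (C_4), so the type is C_4 (the algebra sp(8)).

type C_4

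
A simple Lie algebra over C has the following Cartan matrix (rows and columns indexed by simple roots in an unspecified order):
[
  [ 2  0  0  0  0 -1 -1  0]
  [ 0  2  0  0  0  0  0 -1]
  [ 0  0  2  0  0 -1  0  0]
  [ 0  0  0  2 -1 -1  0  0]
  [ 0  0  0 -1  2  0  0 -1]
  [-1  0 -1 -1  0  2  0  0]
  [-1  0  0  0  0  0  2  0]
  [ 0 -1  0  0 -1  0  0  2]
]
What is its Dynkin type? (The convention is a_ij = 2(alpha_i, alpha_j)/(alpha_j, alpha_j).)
E8

The matrix has rank 8 with 2's on the diagonal. Reading the off-diagonal entries as Dynkin edges (a single edge where a_ij = a_ji = -1; a double or triple edge where a_ij * a_ji = 2 or 3), the diagram is a chain of 7 nodes with one extra node attached to the third node from one end (E_8). One simple-root ordering that puts it in standard form is (alpha_7, alpha_3, alpha_1, alpha_6, alpha_4, alpha_5, alpha_8, alpha_2). So the algebra is type E_8.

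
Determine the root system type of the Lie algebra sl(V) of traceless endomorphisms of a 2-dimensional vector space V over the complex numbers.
A1

This is sl(2), which has dimension 2^2 - 1 = 3 and rank 2 - 1 = 1 (a Cartan subalgebra is the diagonal traceless matrices). In the classification of classical Lie algebras, the special linear algebra sl(n+1) has type A_n; here n = 1, so the Dynkin diagram is a chain of 1 nodes with single edges (A_1). Hence the type is A_1.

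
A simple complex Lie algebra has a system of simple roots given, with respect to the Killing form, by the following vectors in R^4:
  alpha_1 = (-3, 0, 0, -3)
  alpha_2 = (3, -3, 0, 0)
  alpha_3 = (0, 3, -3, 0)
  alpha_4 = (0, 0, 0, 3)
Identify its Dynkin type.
B_4

Compute the Cartan integers a_ij = 2(alpha_i, alpha_j)/(alpha_j, alpha_j); the resulting 4x4 Cartan matrix is
[[2, -1, 0, -2], [-1, 2, -1, 0], [0, -1, 2, 0], [-1, 0, 0, 2]].
The roots have two lengths (squared-length ratio 2:1); the short ones are alpha_{4}. The associated Dynkin diagram is a chain of 4 nodes with a double edge at one end; the terminal node there is the unique short simple root (B_4), so the type is B_4 (the algebra so(9)).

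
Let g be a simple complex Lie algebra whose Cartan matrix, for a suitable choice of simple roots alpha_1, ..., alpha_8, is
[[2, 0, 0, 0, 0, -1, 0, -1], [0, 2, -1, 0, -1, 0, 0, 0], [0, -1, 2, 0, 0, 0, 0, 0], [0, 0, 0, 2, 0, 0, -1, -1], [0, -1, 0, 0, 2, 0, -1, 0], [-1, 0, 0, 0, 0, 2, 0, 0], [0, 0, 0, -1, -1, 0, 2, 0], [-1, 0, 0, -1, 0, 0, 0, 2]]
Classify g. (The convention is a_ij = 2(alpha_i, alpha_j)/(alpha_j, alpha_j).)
A_8 (sl(9))

The matrix has rank 8 with 2's on the diagonal. Reading the off-diagonal entries as Dynkin edges (a single edge where a_ij = a_ji = -1; a double or triple edge where a_ij * a_ji = 2 or 3), the diagram is a chain of 8 nodes with single edges (A_8). One simple-root ordering that puts it in standard form is (alpha_6, alpha_1, alpha_8, alpha_4, alpha_7, alpha_5, alpha_2, alpha_3). So the algebra is type A_8, i.e. sl(9).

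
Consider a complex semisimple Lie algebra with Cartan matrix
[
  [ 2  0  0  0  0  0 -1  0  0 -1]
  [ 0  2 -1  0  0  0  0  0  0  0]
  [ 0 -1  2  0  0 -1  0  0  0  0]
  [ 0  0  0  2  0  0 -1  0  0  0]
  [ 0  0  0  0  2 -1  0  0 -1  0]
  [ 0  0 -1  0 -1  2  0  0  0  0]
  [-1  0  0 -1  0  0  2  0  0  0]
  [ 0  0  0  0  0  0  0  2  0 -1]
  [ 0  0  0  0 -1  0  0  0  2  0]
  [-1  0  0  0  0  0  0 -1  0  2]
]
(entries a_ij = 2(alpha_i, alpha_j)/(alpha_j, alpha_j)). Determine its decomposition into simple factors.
type A_5 ⊕ type A_5

The diagram associated to this matrix has two connected components: the simple roots {alpha_1, alpha_4, alpha_7, alpha_8, alpha_10} form a chain of 5 nodes with single edges (A_5), and {alpha_2, alpha_3, alpha_5, alpha_6, alpha_9} form a chain of 5 nodes with single edges (A_5). A semisimple Lie algebra decomposes uniquely as the direct sum of simple ideals, one per connected component of its Dynkin diagram, so g ≅ A_5 ⊕ A_5 (dimension 35 + 35 = 70).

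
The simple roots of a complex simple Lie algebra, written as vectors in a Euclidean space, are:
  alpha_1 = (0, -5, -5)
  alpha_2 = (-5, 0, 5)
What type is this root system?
Compute the Cartan integers a_ij = 2(alpha_i, alpha_j)/(alpha_j, alpha_j); the resulting 2x2 Cartan matrix is
[[2, -1], [-1, 2]].
All simple roots have the same length, so the diagram is simply laced. The associated Dynkin diagram is a chain of 2 nodes with single edges (A_2), so the type is A_2 (the algebra sl(3)).

A_2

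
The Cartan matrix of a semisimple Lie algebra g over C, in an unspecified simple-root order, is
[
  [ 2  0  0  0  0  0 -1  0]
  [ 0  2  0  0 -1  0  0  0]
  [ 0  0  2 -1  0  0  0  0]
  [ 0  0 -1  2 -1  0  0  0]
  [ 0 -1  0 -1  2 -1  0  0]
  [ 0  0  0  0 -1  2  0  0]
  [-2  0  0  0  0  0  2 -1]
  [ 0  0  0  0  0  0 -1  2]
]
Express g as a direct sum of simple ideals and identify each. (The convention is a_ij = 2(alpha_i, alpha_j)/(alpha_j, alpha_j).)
B3 ⊕ D5

The diagram associated to this matrix has two connected components: the simple roots {alpha_1, alpha_7, alpha_8} form a chain of 3 nodes with a double edge at one end; the terminal node there is the unique short simple root (B_3), and {alpha_2, alpha_3, alpha_4, alpha_5, alpha_6} form a chain of 3 nodes with a fork of two nodes at one end (D_5). A semisimple Lie algebra decomposes uniquely as the direct sum of simple ideals, one per connected component of its Dynkin diagram, so g ≅ B_3 ⊕ D_5 (dimension 21 + 45 = 66).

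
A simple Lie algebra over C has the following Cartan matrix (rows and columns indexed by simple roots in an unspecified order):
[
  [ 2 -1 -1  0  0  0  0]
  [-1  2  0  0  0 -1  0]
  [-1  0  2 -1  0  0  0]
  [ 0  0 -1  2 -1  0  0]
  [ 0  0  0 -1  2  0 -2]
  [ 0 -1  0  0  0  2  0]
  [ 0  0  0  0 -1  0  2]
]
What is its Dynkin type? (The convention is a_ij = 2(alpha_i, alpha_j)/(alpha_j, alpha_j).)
The matrix has rank 7 with 2's on the diagonal. Reading the off-diagonal entries as Dynkin edges (a single edge where a_ij = a_ji = -1; a double or triple edge where a_ij * a_ji = 2 or 3), the diagram is a chain of 7 nodes with a double edge at one end; the terminal node there is the unique short simple root (B_7). One simple-root ordering that puts it in standard form is (alpha_6, alpha_2, alpha_1, alpha_3, alpha_4, alpha_5, alpha_7). So the algebra is type B_7, i.e. so(15).

type B_7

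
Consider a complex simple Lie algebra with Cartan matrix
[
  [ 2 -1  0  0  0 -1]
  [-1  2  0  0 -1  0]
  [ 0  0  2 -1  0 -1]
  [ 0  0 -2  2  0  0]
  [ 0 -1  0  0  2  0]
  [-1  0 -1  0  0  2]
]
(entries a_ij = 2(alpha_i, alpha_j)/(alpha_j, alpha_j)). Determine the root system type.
C_6

The matrix has rank 6 with 2's on the diagonal. Reading the off-diagonal entries as Dynkin edges (a single edge where a_ij = a_ji = -1; a double or triple edge where a_ij * a_ji = 2 or 3), the diagram is a chain of 6 nodes with a double edge at one end; the terminal node there is the unique long simple root (C_6). One simple-root ordering that puts it in standard form is (alpha_5, alpha_2, alpha_1, alpha_6, alpha_3, alpha_4). So the algebra is type C_6, i.e. sp(12).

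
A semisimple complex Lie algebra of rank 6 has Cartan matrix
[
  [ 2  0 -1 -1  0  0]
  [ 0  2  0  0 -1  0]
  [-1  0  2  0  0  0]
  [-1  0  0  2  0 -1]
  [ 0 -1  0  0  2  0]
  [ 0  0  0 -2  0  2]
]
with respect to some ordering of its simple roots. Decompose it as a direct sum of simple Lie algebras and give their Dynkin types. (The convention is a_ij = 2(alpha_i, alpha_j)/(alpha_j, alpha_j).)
A_2 (sl(3)) ⊕ C_4 (sp(8))

The diagram associated to this matrix has two connected components: the simple roots {alpha_2, alpha_5} form a chain of 2 nodes with single edges (A_2), and {alpha_1, alpha_3, alpha_4, alpha_6} form a chain of 4 nodes with a double edge at one end; the terminal node there is the unique long simple root (C_4). A semisimple Lie algebra decomposes uniquely as the direct sum of simple ideals, one per connected component of its Dynkin diagram, so g ≅ A_2 ⊕ C_4 (dimension 8 + 36 = 44).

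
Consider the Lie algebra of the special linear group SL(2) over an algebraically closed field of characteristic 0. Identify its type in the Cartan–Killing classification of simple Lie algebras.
This is sl(2), which has dimension 2^2 - 1 = 3 and rank 2 - 1 = 1 (a Cartan subalgebra is the diagonal traceless matrices). In the classification of classical Lie algebras, the special linear algebra sl(n+1) has type A_n; here n = 1, so the Dynkin diagram is a chain of 1 nodes with single edges (A_1). Hence the type is A_1.

type A_1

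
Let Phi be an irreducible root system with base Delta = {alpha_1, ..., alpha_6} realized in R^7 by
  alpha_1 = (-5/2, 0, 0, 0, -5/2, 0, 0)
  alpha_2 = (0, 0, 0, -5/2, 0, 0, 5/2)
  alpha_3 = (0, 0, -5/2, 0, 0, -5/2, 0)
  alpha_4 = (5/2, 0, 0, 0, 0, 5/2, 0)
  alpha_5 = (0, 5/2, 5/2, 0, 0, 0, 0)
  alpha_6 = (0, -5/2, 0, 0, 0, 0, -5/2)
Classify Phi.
A6

Compute the Cartan integers a_ij = 2(alpha_i, alpha_j)/(alpha_j, alpha_j); the resulting 6x6 Cartan matrix is
[[2, 0, 0, -1, 0, 0], [0, 2, 0, 0, 0, -1], [0, 0, 2, -1, -1, 0], [-1, 0, -1, 2, 0, 0], [0, 0, -1, 0, 2, -1], [0, -1, 0, 0, -1, 2]].
All simple roots have the same length, so the diagram is simply laced. The associated Dynkin diagram is a chain of 6 nodes with single edges (A_6), so the type is A_6 (the algebra sl(7)).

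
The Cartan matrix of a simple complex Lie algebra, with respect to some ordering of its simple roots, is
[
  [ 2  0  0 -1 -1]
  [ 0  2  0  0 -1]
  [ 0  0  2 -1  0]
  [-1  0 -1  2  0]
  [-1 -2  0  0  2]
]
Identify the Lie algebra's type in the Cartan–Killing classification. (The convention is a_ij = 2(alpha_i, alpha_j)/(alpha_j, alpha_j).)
B_5 (so(11))

The matrix has rank 5 with 2's on the diagonal. Reading the off-diagonal entries as Dynkin edges (a single edge where a_ij = a_ji = -1; a double or triple edge where a_ij * a_ji = 2 or 3), the diagram is a chain of 5 nodes with a double edge at one end; the terminal node there is the unique short simple root (B_5). One simple-root ordering that puts it in standard form is (alpha_3, alpha_4, alpha_1, alpha_5, alpha_2). So the algebra is type B_5, i.e. so(11).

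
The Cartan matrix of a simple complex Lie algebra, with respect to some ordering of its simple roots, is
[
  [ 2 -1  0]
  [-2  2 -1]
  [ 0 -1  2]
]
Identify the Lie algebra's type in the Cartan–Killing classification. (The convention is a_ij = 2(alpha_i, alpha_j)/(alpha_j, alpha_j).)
The matrix has rank 3 with 2's on the diagonal. Reading the off-diagonal entries as Dynkin edges (a single edge where a_ij = a_ji = -1; a double or triple edge where a_ij * a_ji = 2 or 3), the diagram is a chain of 3 nodes with a double edge at one end; the terminal node there is the unique short simple root (B_3). One simple-root ordering that puts it in standard form is (alpha_3, alpha_2, alpha_1). So the algebra is type B_3, i.e. so(7).

type B_3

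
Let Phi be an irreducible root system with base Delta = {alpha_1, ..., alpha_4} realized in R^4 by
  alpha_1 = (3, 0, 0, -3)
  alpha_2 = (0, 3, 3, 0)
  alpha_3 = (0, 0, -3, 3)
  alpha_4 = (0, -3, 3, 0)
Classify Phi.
D_4 (so(8))

Compute the Cartan integers a_ij = 2(alpha_i, alpha_j)/(alpha_j, alpha_j); the resulting 4x4 Cartan matrix is
[[2, 0, -1, 0], [0, 2, -1, 0], [-1, -1, 2, -1], [0, 0, -1, 2]].
All simple roots have the same length, so the diagram is simply laced. The associated Dynkin diagram is a chain of 2 nodes with a fork of two nodes at one end (D_4), so the type is D_4 (the algebra so(8)).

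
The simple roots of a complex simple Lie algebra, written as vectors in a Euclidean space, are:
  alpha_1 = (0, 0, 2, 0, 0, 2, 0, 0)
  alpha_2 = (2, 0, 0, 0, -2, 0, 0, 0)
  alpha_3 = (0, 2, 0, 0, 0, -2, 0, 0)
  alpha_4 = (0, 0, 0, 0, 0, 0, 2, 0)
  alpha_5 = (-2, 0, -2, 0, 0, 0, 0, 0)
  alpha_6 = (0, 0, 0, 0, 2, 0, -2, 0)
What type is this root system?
B_6 (so(13))

Compute the Cartan integers a_ij = 2(alpha_i, alpha_j)/(alpha_j, alpha_j); the resulting 6x6 Cartan matrix is
[[2, 0, -1, 0, -1, 0], [0, 2, 0, 0, -1, -1], [-1, 0, 2, 0, 0, 0], [0, 0, 0, 2, 0, -1], [-1, -1, 0, 0, 2, 0], [0, -1, 0, -2, 0, 2]].
The roots have two lengths (squared-length ratio 2:1); the short ones are alpha_{4}. The associated Dynkin diagram is a chain of 6 nodes with a double edge at one end; the terminal node there is the unique short simple root (B_6), so the type is B_6 (the algebra so(13)).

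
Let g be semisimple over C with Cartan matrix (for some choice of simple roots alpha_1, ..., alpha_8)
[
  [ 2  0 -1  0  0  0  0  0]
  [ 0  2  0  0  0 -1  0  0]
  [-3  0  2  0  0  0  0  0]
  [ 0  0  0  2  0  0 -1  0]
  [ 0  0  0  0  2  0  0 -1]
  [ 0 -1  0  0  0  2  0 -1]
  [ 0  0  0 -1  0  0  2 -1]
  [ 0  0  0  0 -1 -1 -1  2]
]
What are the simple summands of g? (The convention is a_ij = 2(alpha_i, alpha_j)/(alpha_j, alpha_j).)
The diagram associated to this matrix has two connected components: the simple roots {alpha_2, alpha_4, alpha_5, alpha_6, alpha_7, alpha_8} form a chain of 5 nodes with one extra node attached to the third node from one end (E_6), and {alpha_1, alpha_3} form two nodes joined by a triple edge (G_2). A semisimple Lie algebra decomposes uniquely as the direct sum of simple ideals, one per connected component of its Dynkin diagram, so g ≅ E_6 ⊕ G_2 (dimension 78 + 14 = 92).

E_6 ⊕ G_2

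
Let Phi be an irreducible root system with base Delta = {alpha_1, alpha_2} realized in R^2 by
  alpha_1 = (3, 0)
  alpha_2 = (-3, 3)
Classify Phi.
Compute the Cartan integers a_ij = 2(alpha_i, alpha_j)/(alpha_j, alpha_j); the resulting 2x2 Cartan matrix is
[[2, -1], [-2, 2]].
The roots have two lengths (squared-length ratio 2:1); the short ones are alpha_{1}. The associated Dynkin diagram is a chain of 2 nodes with a double edge at one end; the terminal node there is the unique short simple root (B_2), so the type is B_2 (the algebra so(5)).

B2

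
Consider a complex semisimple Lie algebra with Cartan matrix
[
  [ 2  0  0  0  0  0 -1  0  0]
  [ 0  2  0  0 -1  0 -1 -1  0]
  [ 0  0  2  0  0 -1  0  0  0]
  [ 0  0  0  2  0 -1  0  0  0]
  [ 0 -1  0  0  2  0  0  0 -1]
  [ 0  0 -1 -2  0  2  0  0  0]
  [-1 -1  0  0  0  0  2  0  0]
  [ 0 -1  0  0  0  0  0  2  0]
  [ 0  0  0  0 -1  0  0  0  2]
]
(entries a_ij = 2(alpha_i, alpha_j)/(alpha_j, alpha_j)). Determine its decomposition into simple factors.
B_3 ⊕ E_6

The diagram associated to this matrix has two connected components: the simple roots {alpha_3, alpha_4, alpha_6} form a chain of 3 nodes with a double edge at one end; the terminal node there is the unique short simple root (B_3), and {alpha_1, alpha_2, alpha_5, alpha_7, alpha_8, alpha_9} form a chain of 5 nodes with one extra node attached to the third node from one end (E_6). A semisimple Lie algebra decomposes uniquely as the direct sum of simple ideals, one per connected component of its Dynkin diagram, so g ≅ B_3 ⊕ E_6 (dimension 21 + 78 = 99).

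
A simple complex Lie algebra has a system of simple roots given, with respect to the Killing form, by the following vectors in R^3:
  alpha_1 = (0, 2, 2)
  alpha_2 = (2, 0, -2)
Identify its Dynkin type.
A2

Compute the Cartan integers a_ij = 2(alpha_i, alpha_j)/(alpha_j, alpha_j); the resulting 2x2 Cartan matrix is
[[2, -1], [-1, 2]].
All simple roots have the same length, so the diagram is simply laced. The associated Dynkin diagram is a chain of 2 nodes with single edges (A_2), so the type is A_2 (the algebra sl(3)).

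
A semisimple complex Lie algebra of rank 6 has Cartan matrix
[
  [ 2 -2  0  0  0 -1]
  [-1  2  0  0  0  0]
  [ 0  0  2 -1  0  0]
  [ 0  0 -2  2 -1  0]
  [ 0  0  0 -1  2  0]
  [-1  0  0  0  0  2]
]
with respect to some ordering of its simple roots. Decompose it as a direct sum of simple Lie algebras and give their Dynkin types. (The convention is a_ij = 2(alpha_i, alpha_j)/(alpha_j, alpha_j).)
type B_3 + type B_3

The diagram associated to this matrix has two connected components: the simple roots {alpha_1, alpha_2, alpha_6} form a chain of 3 nodes with a double edge at one end; the terminal node there is the unique short simple root (B_3), and {alpha_3, alpha_4, alpha_5} form a chain of 3 nodes with a double edge at one end; the terminal node there is the unique short simple root (B_3). A semisimple Lie algebra decomposes uniquely as the direct sum of simple ideals, one per connected component of its Dynkin diagram, so g ≅ B_3 ⊕ B_3 (dimension 21 + 21 = 42).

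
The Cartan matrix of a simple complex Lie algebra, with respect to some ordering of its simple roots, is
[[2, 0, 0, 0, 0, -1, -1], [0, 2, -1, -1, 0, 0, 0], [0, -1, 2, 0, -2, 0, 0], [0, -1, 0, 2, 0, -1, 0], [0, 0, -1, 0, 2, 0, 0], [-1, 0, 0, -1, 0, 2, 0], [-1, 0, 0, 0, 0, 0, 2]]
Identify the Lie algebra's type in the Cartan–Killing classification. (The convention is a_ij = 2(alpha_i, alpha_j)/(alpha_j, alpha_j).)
The matrix has rank 7 with 2's on the diagonal. Reading the off-diagonal entries as Dynkin edges (a single edge where a_ij = a_ji = -1; a double or triple edge where a_ij * a_ji = 2 or 3), the diagram is a chain of 7 nodes with a double edge at one end; the terminal node there is the unique short simple root (B_7). One simple-root ordering that puts it in standard form is (alpha_7, alpha_1, alpha_6, alpha_4, alpha_2, alpha_3, alpha_5). So the algebra is type B_7, i.e. so(15).

B_7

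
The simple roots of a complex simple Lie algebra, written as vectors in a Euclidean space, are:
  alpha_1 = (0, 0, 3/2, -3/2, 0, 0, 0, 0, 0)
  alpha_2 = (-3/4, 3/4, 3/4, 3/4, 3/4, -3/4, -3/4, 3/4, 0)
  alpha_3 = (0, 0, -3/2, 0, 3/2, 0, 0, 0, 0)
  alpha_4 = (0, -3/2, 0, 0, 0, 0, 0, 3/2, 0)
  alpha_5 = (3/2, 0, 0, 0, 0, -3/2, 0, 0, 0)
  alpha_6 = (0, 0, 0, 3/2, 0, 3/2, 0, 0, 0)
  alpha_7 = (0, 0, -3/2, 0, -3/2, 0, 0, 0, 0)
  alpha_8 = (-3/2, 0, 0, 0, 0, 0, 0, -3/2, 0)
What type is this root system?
E_8

Compute the Cartan integers a_ij = 2(alpha_i, alpha_j)/(alpha_j, alpha_j); the resulting 8x8 Cartan matrix is
[[2, 0, -1, 0, 0, -1, -1, 0], [0, 2, 0, 0, 0, 0, -1, 0], [-1, 0, 2, 0, 0, 0, 0, 0], [0, 0, 0, 2, 0, 0, 0, -1], [0, 0, 0, 0, 2, -1, 0, -1], [-1, 0, 0, 0, -1, 2, 0, 0], [-1, -1, 0, 0, 0, 0, 2, 0], [0, 0, 0, -1, -1, 0, 0, 2]].
All simple roots have the same length, so the diagram is simply laced. The associated Dynkin diagram is a chain of 7 nodes with one extra node attached to the third node from one end (E_8), so the type is E_8.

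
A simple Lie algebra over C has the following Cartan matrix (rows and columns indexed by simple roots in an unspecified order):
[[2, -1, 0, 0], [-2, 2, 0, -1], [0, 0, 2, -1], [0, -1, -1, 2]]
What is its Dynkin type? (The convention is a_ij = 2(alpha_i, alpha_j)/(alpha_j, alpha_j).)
The matrix has rank 4 with 2's on the diagonal. Reading the off-diagonal entries as Dynkin edges (a single edge where a_ij = a_ji = -1; a double or triple edge where a_ij * a_ji = 2 or 3), the diagram is a chain of 4 nodes with a double edge at one end; the terminal node there is the unique short simple root (B_4). One simple-root ordering that puts it in standard form is (alpha_3, alpha_4, alpha_2, alpha_1). So the algebra is type B_4, i.e. so(9).

B_4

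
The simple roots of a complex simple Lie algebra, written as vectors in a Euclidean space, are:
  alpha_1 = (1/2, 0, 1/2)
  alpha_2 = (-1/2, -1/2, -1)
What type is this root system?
G_2

Compute the Cartan integers a_ij = 2(alpha_i, alpha_j)/(alpha_j, alpha_j); the resulting 2x2 Cartan matrix is
[[2, -1], [-3, 2]].
The roots have two lengths (squared-length ratio 3:1); the short ones are alpha_{1}. The associated Dynkin diagram is two nodes joined by a triple edge (G_2), so the type is G_2.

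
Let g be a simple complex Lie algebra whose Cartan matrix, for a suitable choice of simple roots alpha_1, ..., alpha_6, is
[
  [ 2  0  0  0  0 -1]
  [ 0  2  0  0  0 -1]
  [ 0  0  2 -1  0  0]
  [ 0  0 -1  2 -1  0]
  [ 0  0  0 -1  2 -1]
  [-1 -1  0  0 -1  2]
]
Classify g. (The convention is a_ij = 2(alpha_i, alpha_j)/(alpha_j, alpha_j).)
type D_6

The matrix has rank 6 with 2's on the diagonal. Reading the off-diagonal entries as Dynkin edges (a single edge where a_ij = a_ji = -1; a double or triple edge where a_ij * a_ji = 2 or 3), the diagram is a chain of 4 nodes with a fork of two nodes at one end (D_6). One simple-root ordering that puts it in standard form is (alpha_3, alpha_4, alpha_5, alpha_6, alpha_1, alpha_2). So the algebra is type D_6, i.e. so(12).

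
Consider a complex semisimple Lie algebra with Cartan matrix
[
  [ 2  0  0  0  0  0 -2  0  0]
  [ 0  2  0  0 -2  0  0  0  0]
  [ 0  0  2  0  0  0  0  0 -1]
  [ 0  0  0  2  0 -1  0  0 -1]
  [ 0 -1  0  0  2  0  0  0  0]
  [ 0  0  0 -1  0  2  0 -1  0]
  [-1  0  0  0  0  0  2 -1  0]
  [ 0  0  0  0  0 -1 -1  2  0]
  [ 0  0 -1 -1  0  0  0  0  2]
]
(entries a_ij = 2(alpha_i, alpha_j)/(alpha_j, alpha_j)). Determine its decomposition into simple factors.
The diagram associated to this matrix has two connected components: the simple roots {alpha_2, alpha_5} form a chain of 2 nodes with a double edge at one end; the terminal node there is the unique short simple root (B_2), and {alpha_1, alpha_3, alpha_4, alpha_6, alpha_7, alpha_8, alpha_9} form a chain of 7 nodes with a double edge at one end; the terminal node there is the unique long simple root (C_7). A semisimple Lie algebra decomposes uniquely as the direct sum of simple ideals, one per connected component of its Dynkin diagram, so g ≅ B_2 ⊕ C_7 (dimension 10 + 105 = 115).

type B_2 ⊕ type C_7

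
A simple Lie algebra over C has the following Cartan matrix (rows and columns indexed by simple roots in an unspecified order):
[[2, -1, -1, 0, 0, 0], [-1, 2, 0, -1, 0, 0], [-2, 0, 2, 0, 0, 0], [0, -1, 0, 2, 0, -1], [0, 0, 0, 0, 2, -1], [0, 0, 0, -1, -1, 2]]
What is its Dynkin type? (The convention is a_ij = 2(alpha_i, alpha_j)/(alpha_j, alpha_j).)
C_6

The matrix has rank 6 with 2's on the diagonal. Reading the off-diagonal entries as Dynkin edges (a single edge where a_ij = a_ji = -1; a double or triple edge where a_ij * a_ji = 2 or 3), the diagram is a chain of 6 nodes with a double edge at one end; the terminal node there is the unique long simple root (C_6). One simple-root ordering that puts it in standard form is (alpha_5, alpha_6, alpha_4, alpha_2, alpha_1, alpha_3). So the algebra is type C_6, i.e. sp(12).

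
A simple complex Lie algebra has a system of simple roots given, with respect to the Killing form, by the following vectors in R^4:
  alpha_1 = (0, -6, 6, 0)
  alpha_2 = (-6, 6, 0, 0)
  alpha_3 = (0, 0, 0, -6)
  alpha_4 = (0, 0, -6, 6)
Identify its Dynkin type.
B4

Compute the Cartan integers a_ij = 2(alpha_i, alpha_j)/(alpha_j, alpha_j); the resulting 4x4 Cartan matrix is
[[2, -1, 0, -1], [-1, 2, 0, 0], [0, 0, 2, -1], [-1, 0, -2, 2]].
The roots have two lengths (squared-length ratio 2:1); the short ones are alpha_{3}. The associated Dynkin diagram is a chain of 4 nodes with a double edge at one end; the terminal node there is the unique short simple root (B_4), so the type is B_4 (the algebra so(9)).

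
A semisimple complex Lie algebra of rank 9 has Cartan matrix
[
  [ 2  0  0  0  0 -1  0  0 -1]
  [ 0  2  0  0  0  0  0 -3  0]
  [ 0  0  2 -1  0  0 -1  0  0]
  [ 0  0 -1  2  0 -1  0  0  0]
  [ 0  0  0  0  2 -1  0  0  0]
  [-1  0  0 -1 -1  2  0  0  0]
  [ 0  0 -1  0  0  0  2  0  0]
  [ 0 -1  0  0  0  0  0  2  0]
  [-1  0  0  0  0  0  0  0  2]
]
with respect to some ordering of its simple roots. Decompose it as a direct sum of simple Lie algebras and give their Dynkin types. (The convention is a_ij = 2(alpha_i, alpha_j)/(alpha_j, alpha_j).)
E_7 + G_2

The diagram associated to this matrix has two connected components: the simple roots {alpha_1, alpha_3, alpha_4, alpha_5, alpha_6, alpha_7, alpha_9} form a chain of 6 nodes with one extra node attached to the third node from one end (E_7), and {alpha_2, alpha_8} form two nodes joined by a triple edge (G_2). A semisimple Lie algebra decomposes uniquely as the direct sum of simple ideals, one per connected component of its Dynkin diagram, so g ≅ E_7 ⊕ G_2 (dimension 133 + 14 = 147).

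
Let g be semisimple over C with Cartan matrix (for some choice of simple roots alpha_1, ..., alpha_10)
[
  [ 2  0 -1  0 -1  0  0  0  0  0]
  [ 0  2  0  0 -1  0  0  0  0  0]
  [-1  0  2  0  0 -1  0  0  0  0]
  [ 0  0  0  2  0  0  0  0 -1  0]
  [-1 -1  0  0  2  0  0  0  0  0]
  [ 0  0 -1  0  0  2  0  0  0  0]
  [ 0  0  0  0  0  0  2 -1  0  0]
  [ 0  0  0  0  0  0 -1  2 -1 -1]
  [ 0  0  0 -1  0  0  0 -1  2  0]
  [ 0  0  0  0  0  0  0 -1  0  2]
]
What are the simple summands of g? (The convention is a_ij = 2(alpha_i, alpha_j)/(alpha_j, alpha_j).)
A5 ⊕ D5

The diagram associated to this matrix has two connected components: the simple roots {alpha_1, alpha_2, alpha_3, alpha_5, alpha_6} form a chain of 5 nodes with single edges (A_5), and {alpha_4, alpha_7, alpha_8, alpha_9, alpha_10} form a chain of 3 nodes with a fork of two nodes at one end (D_5). A semisimple Lie algebra decomposes uniquely as the direct sum of simple ideals, one per connected component of its Dynkin diagram, so g ≅ A_5 ⊕ D_5 (dimension 35 + 45 = 80).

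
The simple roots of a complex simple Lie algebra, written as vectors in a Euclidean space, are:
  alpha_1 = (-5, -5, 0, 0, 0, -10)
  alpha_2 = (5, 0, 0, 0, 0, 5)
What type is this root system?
Compute the Cartan integers a_ij = 2(alpha_i, alpha_j)/(alpha_j, alpha_j); the resulting 2x2 Cartan matrix is
[[2, -3], [-1, 2]].
The roots have two lengths (squared-length ratio 3:1); the short ones are alpha_{2}. The associated Dynkin diagram is two nodes joined by a triple edge (G_2), so the type is G_2.

G_2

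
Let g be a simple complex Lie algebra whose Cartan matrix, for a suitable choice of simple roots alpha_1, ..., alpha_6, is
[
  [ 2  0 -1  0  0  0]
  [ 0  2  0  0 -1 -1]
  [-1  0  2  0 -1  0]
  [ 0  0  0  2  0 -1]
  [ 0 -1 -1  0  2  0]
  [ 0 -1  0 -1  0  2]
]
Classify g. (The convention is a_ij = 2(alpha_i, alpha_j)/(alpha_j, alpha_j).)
type A_6

The matrix has rank 6 with 2's on the diagonal. Reading the off-diagonal entries as Dynkin edges (a single edge where a_ij = a_ji = -1; a double or triple edge where a_ij * a_ji = 2 or 3), the diagram is a chain of 6 nodes with single edges (A_6). One simple-root ordering that puts it in standard form is (alpha_1, alpha_3, alpha_5, alpha_2, alpha_6, alpha_4). So the algebra is type A_6, i.e. sl(7).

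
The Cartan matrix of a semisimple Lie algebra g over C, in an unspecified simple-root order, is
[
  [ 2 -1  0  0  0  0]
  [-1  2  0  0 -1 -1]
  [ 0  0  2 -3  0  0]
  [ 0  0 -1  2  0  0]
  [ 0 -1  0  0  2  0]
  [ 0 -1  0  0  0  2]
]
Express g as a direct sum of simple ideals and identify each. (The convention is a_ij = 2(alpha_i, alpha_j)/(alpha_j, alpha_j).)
The diagram associated to this matrix has two connected components: the simple roots {alpha_1, alpha_2, alpha_5, alpha_6} form a chain of 2 nodes with a fork of two nodes at one end (D_4), and {alpha_3, alpha_4} form two nodes joined by a triple edge (G_2). A semisimple Lie algebra decomposes uniquely as the direct sum of simple ideals, one per connected component of its Dynkin diagram, so g ≅ D_4 ⊕ G_2 (dimension 28 + 14 = 42).

D_4 (so(8)) + G_2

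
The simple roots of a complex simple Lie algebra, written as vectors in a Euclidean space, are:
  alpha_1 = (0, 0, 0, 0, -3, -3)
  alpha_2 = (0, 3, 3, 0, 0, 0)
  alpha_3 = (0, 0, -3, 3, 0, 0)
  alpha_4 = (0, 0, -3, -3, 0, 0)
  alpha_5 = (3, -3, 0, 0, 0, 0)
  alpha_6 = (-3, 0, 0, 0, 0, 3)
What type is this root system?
Compute the Cartan integers a_ij = 2(alpha_i, alpha_j)/(alpha_j, alpha_j); the resulting 6x6 Cartan matrix is
[[2, 0, 0, 0, 0, -1], [0, 2, -1, -1, -1, 0], [0, -1, 2, 0, 0, 0], [0, -1, 0, 2, 0, 0], [0, -1, 0, 0, 2, -1], [-1, 0, 0, 0, -1, 2]].
All simple roots have the same length, so the diagram is simply laced. The associated Dynkin diagram is a chain of 4 nodes with a fork of two nodes at one end (D_6), so the type is D_6 (the algebra so(12)).

D_6 (so(12))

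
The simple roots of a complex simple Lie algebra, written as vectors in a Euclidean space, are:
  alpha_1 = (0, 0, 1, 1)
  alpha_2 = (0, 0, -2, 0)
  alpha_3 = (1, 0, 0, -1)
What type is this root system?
Compute the Cartan integers a_ij = 2(alpha_i, alpha_j)/(alpha_j, alpha_j); the resulting 3x3 Cartan matrix is
[[2, -1, -1], [-2, 2, 0], [-1, 0, 2]].
The roots have two lengths (squared-length ratio 2:1); the short ones are alpha_{1,3}. The associated Dynkin diagram is a chain of 3 nodes with a double edge at one end; the terminal node there is the unique long simple root (C_3), so the type is C_3 (the algebra sp(6)).

C_3 (sp(6))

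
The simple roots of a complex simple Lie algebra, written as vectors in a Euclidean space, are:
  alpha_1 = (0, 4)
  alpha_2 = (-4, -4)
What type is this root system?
Compute the Cartan integers a_ij = 2(alpha_i, alpha_j)/(alpha_j, alpha_j); the resulting 2x2 Cartan matrix is
[[2, -1], [-2, 2]].
The roots have two lengths (squared-length ratio 2:1); the short ones are alpha_{1}. The associated Dynkin diagram is a chain of 2 nodes with a double edge at one end; the terminal node there is the unique short simple root (B_2), so the type is B_2 (the algebra so(5)).

type B_2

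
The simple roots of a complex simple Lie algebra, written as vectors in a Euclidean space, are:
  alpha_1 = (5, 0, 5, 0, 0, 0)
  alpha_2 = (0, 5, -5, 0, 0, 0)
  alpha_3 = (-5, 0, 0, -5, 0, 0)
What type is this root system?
Compute the Cartan integers a_ij = 2(alpha_i, alpha_j)/(alpha_j, alpha_j); the resulting 3x3 Cartan matrix is
[[2, -1, -1], [-1, 2, 0], [-1, 0, 2]].
All simple roots have the same length, so the diagram is simply laced. The associated Dynkin diagram is a chain of 3 nodes with single edges (A_3), so the type is A_3 (the algebra sl(4)).

A_3 (sl(4))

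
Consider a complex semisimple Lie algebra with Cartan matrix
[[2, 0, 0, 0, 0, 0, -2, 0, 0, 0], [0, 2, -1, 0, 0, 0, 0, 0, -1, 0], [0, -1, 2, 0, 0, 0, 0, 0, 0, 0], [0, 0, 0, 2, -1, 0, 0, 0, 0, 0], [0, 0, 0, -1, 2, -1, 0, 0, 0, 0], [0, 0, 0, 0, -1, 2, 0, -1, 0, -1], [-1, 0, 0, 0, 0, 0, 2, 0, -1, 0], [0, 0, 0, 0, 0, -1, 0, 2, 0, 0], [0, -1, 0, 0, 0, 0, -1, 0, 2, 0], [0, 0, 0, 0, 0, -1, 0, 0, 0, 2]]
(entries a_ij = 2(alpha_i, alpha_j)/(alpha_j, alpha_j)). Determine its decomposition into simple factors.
The diagram associated to this matrix has two connected components: the simple roots {alpha_1, alpha_2, alpha_3, alpha_7, alpha_9} form a chain of 5 nodes with a double edge at one end; the terminal node there is the unique long simple root (C_5), and {alpha_4, alpha_5, alpha_6, alpha_8, alpha_10} form a chain of 3 nodes with a fork of two nodes at one end (D_5). A semisimple Lie algebra decomposes uniquely as the direct sum of simple ideals, one per connected component of its Dynkin diagram, so g ≅ C_5 ⊕ D_5 (dimension 55 + 45 = 100).

C5 + D5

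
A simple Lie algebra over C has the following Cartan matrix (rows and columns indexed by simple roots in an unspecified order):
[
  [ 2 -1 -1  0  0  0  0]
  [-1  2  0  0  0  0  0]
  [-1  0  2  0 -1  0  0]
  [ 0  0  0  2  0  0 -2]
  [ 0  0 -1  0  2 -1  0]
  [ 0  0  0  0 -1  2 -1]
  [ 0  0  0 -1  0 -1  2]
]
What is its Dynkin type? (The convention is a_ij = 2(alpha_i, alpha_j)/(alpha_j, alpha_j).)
C_7

The matrix has rank 7 with 2's on the diagonal. Reading the off-diagonal entries as Dynkin edges (a single edge where a_ij = a_ji = -1; a double or triple edge where a_ij * a_ji = 2 or 3), the diagram is a chain of 7 nodes with a double edge at one end; the terminal node there is the unique long simple root (C_7). One simple-root ordering that puts it in standard form is (alpha_2, alpha_1, alpha_3, alpha_5, alpha_6, alpha_7, alpha_4). So the algebra is type C_7, i.e. sp(14).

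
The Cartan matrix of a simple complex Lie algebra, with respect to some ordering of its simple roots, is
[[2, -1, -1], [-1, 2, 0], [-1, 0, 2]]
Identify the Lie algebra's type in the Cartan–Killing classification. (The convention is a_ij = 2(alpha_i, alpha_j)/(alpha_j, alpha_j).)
A_3

The matrix has rank 3 with 2's on the diagonal. Reading the off-diagonal entries as Dynkin edges (a single edge where a_ij = a_ji = -1; a double or triple edge where a_ij * a_ji = 2 or 3), the diagram is a chain of 3 nodes with single edges (A_3). One simple-root ordering that puts it in standard form is (alpha_3, alpha_1, alpha_2). So the algebra is type A_3, i.e. sl(4).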